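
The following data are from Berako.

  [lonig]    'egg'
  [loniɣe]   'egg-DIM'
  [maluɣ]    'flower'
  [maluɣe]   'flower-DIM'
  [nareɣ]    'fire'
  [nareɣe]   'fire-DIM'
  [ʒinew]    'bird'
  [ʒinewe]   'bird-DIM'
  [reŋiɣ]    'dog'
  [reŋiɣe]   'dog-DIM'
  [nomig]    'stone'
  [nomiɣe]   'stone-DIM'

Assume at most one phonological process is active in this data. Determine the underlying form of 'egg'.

In [lonig] and [loniɣe] the final segment of 'egg' alternates: [g] ~ [ɣ].
But 'dog' keeps [ɣ] in both environments ([reŋiɣ], [reŋiɣe]), so there is no rule changing /ɣ/ to [g] in isolation.
The underlying segment must be /g/; voiced stops become fricatives between vowels, yielding [ɣ] there.

/lonig/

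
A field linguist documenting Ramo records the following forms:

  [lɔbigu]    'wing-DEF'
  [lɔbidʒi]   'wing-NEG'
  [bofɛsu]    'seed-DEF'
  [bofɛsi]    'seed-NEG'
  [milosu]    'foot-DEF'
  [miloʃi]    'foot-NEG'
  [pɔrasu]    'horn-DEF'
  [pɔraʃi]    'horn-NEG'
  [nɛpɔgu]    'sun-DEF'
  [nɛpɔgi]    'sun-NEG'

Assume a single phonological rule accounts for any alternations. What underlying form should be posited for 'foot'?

/miloʃ/

The stem for 'foot' ends in [s] in [milosu] but [ʃ] in [miloʃi].
The stem 'seed' ([bofɛsu], [bofɛsi]) shows [s] unchanged in both environments, so [s] cannot be basic with [ʃ] derived before the NEG suffix.
Therefore /ʃ/ is basic and [s] is derived by depalatalization (palato-alveolar /dʒ/ and /ʃ/ become [g] and [s] when no front vowel follows).
So 'foot' = /miloʃ/.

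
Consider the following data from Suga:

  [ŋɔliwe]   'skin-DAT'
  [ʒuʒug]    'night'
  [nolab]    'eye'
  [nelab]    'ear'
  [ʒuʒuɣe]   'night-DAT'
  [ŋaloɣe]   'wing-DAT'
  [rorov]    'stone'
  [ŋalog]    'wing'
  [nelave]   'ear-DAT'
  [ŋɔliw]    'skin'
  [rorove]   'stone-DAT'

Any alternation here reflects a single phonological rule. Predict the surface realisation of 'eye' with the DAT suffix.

[nolave]

In [nelave] and [nelab] the final segment of 'ear' alternates: [v] ~ [b].
The stem 'stone' ([rorove], [rorov]) shows [v] unchanged in both environments, so [v] cannot be basic with [b] derived in isolation.
So /b/ is underlying, and a rule of intervocalic spirantization — voiced stops become fricatives between vowels — gives [v].
From [nolab] the stem 'eye' is /nolab/; between vowels this yields [nolave].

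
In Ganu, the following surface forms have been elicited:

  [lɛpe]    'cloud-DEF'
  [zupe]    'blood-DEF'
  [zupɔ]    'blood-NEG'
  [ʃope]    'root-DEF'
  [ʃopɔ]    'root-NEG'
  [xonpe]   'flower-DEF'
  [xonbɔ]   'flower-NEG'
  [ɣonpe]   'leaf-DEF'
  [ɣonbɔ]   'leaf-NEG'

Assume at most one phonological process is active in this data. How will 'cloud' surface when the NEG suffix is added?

The NEG morpheme has two allomorphs, [-bɔ] and [-pɔ].
The DEF suffix, which begins with [p], is invariant after every stem; so [p] is not altered by any rule here.
So the underlying form is /-bɔ/, and voiced stops become voiceless after a vowel.
After 'cloud', which ends in a vowel, the suffix surfaces as [-pɔ], giving [lɛpɔ].

[lɛpɔ]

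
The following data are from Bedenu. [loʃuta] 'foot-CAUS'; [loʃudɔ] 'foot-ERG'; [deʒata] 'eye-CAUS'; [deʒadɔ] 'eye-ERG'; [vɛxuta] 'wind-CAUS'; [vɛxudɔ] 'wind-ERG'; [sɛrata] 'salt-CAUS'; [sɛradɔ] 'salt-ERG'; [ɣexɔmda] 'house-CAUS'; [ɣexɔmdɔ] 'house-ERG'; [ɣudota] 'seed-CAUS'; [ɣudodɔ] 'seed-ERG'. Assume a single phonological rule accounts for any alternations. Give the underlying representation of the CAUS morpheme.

The CAUS suffix surfaces as [-da] and [-ta], depending on the final segment of the stem.
By contrast the ERG suffix keeps its initial [d] throughout — that segment must be underlying.
The CAUS suffix is therefore /-ta/ underlyingly, with post-nasal voicing: voiceless stops become voiced after a nasal.

/-ta/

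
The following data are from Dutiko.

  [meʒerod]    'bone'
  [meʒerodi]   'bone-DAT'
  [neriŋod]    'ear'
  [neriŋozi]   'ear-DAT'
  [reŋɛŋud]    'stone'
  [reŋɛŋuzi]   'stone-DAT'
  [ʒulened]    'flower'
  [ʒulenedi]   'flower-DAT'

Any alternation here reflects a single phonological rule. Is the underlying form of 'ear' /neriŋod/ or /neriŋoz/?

/neriŋoz/

'ear' shows [d] ~ [z] at the end of the stem ([neriŋod] vs [neriŋozi]).
But 'bone' keeps [d] in both environments ([meʒerod], [meʒerodi]), so there is no rule changing /d/ to [z] before the DAT suffix.
The alternation reflects word-final hardening: voiced fricatives become stops word-finally. /z/ is underlying.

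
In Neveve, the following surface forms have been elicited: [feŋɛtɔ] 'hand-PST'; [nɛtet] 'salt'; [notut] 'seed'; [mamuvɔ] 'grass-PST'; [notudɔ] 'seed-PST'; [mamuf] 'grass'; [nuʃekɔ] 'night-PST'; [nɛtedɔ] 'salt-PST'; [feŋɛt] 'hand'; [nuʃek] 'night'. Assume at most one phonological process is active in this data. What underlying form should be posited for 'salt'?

/nɛted/

In [nɛtet] and [nɛtedɔ] the final segment of 'salt' alternates: [t] ~ [d].
Compare 'hand', with invariant [t] in [feŋɛt] and [feŋɛtɔ]: an analysis with underlying /t/ and a rule producing [d] before the PST suffix would wrongly predict alternation here too.
Therefore /d/ is basic and [t] is derived by word-final obstruent devoicing (voiced obstruents become voiceless word-finally).
The underlying form of 'salt' is therefore /nɛted/.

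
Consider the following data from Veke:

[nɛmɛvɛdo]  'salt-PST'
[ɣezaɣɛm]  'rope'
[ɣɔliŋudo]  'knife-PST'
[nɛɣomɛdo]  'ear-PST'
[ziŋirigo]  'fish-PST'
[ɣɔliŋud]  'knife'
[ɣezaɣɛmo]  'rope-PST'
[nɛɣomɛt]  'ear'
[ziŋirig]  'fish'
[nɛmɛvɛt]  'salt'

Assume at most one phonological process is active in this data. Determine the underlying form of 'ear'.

The stem for 'ear' ends in [d] in [nɛɣomɛdo] but [t] in [nɛɣomɛt].
If /d/ were underlying and a rule turned it into [t] in isolation, 'knife' would also alternate; but it has [d] in both [ɣɔliŋudo] and [ɣɔliŋud].
Therefore /t/ is basic and [d] is derived by intervocalic voicing (voiceless stops become voiced between vowels).

/nɛɣomɛt/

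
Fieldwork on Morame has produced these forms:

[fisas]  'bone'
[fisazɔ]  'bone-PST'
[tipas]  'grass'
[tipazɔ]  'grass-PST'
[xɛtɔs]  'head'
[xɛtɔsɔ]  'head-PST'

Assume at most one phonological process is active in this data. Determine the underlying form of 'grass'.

/tipaz/

The root 'grass' surfaces as [tipas] and [tipazɔ], with a stem-final [s] ~ [z] alternation.
Compare 'head', with invariant [s] in [xɛtɔs] and [xɛtɔsɔ]: an analysis with underlying /s/ and a rule producing [z] before the PST suffix would wrongly predict alternation here too.
Therefore /z/ is basic and [s] is derived by word-final obstruent devoicing (voiced obstruents become voiceless word-finally).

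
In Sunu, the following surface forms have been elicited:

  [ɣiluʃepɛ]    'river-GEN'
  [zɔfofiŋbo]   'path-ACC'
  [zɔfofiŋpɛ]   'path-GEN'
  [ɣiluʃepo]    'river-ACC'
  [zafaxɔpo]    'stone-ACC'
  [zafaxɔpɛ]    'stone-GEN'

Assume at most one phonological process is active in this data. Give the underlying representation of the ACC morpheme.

The ACC suffix surfaces as [-bo] and [-po], depending on the final segment of the stem.
The GEN suffix, which begins with [p], is invariant after every stem; so [p] is not altered by any rule here.
The ACC suffix is therefore /-bo/ underlyingly, with post-vocalic devoicing: voiced stops become voiceless after a vowel.

/-bo/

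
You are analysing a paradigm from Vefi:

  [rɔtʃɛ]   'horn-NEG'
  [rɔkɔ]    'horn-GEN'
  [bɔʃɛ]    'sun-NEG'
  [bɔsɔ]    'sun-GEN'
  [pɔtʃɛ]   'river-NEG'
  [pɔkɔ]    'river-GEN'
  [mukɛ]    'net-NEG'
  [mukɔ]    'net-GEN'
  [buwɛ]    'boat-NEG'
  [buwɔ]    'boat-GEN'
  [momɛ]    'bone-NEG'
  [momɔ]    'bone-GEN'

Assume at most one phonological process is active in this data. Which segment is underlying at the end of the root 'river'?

'river' shows [tʃ] ~ [k] at the end of the stem ([pɔtʃɛ] vs [pɔkɔ]).
Compare 'net', with invariant [k] in [mukɛ] and [mukɔ]: an analysis with underlying /k/ and a rule producing [tʃ] before the NEG suffix would wrongly predict alternation here too.
So /tʃ/ is underlying, and a rule of depalatalization — palato-alveolar /tʃ/ and /ʃ/ become [k] and [s] when no front vowel follows — gives [k].

/tʃ/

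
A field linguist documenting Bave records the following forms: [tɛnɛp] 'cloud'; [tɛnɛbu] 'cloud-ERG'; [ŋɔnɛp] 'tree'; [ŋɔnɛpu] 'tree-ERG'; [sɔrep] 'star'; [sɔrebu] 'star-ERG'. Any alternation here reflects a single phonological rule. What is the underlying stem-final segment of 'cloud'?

/b/

The root 'cloud' surfaces as [tɛnɛp] and [tɛnɛbu], with a stem-final [p] ~ [b] alternation.
If /p/ were underlying and a rule turned it into [b] before the ERG suffix, 'tree' would also alternate; but it has [p] in both [ŋɔnɛp] and [ŋɔnɛpu].
The underlying segment must be /b/; voiced obstruents become voiceless word-finally, yielding [p] there.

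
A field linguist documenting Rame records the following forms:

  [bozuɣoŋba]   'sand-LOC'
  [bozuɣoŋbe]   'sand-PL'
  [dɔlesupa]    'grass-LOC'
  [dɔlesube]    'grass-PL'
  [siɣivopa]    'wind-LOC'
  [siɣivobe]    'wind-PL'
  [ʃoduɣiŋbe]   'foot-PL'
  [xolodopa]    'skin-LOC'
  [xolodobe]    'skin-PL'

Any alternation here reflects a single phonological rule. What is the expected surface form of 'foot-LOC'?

The LOC suffix surfaces as [-ba] and [-pa], depending on the final segment of the stem.
The PL suffix, which begins with [b], is invariant after every stem; so [b] is not altered by any rule here.
The LOC suffix is therefore /-pa/ underlyingly, with post-nasal voicing: voiceless stops become voiced after a nasal.
After 'foot', which ends in a nasal, the suffix surfaces as [-ba], giving [ʃoduɣiŋba].

[ʃoduɣiŋba]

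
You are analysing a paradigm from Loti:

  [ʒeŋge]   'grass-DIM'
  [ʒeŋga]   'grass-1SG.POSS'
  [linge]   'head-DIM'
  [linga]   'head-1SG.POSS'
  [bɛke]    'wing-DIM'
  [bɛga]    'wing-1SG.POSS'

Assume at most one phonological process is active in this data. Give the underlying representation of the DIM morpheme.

The DIM suffix surfaces as [-ge] and [-ke], depending on the final segment of the stem.
By contrast the 1SG.POSS suffix keeps its initial [g] throughout — that segment must be underlying.
The DIM suffix is therefore /-ke/ underlyingly, with post-nasal voicing: voiceless stops become voiced after a nasal.

/-ke/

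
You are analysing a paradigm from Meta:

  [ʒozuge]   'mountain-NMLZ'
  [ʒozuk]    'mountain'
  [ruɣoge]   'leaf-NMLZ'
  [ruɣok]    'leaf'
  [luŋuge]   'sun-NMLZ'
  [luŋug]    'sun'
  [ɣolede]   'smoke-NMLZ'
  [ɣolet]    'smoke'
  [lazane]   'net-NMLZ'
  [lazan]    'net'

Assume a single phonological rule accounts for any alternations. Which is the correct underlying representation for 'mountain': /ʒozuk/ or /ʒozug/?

/ʒozuk/

In [ʒozuge] and [ʒozuk] the final segment of 'mountain' alternates: [g] ~ [k].
The stem 'sun' ([luŋuge], [luŋug]) shows [g] unchanged in both environments, so [g] cannot be basic with [k] derived in isolation.
The underlying segment must be /k/; voiceless stops become voiced between vowels, yielding [g] there.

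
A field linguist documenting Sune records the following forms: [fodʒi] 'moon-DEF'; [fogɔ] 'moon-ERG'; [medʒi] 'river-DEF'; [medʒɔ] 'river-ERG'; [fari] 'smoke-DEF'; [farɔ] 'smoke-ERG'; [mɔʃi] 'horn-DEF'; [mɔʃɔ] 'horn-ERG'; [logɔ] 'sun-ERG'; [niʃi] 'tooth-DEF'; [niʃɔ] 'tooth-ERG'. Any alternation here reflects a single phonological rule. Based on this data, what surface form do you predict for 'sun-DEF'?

The stem for 'moon' ends in [dʒ] in [fodʒi] but [g] in [fogɔ].
If /dʒ/ were underlying and a rule turned it into [g] before the ERG suffix, 'river' would also alternate; but it has [dʒ] in both [medʒi] and [medʒɔ].
So /g/ is underlying, and a rule of palatalization before a front vowel — /g/ becomes palato-alveolar [dʒ] before a front vowel — gives [dʒ].
The one attested form of 'sun', [logɔ], shows underlying /log/. Applying the same rule before a front vowel gives [lodʒi].

[lodʒi]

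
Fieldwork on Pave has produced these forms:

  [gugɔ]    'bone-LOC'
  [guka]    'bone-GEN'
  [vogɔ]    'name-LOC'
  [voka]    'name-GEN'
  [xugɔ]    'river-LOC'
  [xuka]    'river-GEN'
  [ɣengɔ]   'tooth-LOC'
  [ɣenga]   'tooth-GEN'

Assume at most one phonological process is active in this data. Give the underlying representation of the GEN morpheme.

/-ka/

The GEN morpheme has two allomorphs, [-ga] and [-ka].
The LOC suffix, which begins with [g], is invariant after every stem; so [g] is not altered by any rule here.
The GEN suffix is therefore /-ka/ underlyingly, with post-nasal voicing: voiceless stops become voiced after a nasal.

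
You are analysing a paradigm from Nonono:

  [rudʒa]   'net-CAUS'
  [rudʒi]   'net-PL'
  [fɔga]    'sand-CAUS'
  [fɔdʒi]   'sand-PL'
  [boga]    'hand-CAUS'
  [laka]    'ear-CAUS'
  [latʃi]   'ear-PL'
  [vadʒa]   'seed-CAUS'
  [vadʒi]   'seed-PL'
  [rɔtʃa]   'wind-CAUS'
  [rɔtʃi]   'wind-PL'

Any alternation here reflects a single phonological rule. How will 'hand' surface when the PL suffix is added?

In [fɔga] and [fɔdʒi] the final segment of 'sand' alternates: [g] ~ [dʒ].
The stem 'net' ([rudʒa], [rudʒi]) shows [dʒ] unchanged in both environments, so [dʒ] cannot be basic with [g] derived before the CAUS suffix.
So /g/ is underlying, and a rule of palatalization before a front vowel — /k/ and /g/ become palato-alveolar [tʃ] and [dʒ] before a front vowel — gives [dʒ].
The one attested form of 'hand', [boga], shows underlying /bog/. Applying the same rule before a front vowel gives [bodʒi].

[bodʒi]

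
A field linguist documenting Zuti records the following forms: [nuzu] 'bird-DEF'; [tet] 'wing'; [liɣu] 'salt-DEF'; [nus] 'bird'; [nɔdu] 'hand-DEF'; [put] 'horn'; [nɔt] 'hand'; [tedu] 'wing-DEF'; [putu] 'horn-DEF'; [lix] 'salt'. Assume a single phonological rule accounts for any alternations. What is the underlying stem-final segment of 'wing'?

The root 'wing' surfaces as [tedu] and [tet], with a stem-final [d] ~ [t] alternation.
The stem 'horn' ([putu], [put]) shows [t] unchanged in both environments, so [t] cannot be basic with [d] derived before the DEF suffix.
The underlying segment must be /d/; voiced obstruents become voiceless word-finally, yielding [t] there.

/d/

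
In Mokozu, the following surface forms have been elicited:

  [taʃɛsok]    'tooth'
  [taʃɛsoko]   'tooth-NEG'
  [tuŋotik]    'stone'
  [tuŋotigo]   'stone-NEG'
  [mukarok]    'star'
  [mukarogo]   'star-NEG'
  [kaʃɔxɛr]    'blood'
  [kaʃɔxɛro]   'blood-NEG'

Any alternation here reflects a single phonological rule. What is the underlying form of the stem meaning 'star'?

/mukarog/

In [mukarok] and [mukarogo] the final segment of 'star' alternates: [k] ~ [g].
The stem 'tooth' ([taʃɛsok], [taʃɛsoko]) shows [k] unchanged in both environments, so [k] cannot be basic with [g] derived before the NEG suffix.
Therefore /g/ is basic and [k] is derived by word-final obstruent devoicing (voiced obstruents become voiceless word-finally).
The underlying form of 'star' is therefore /mukarog/.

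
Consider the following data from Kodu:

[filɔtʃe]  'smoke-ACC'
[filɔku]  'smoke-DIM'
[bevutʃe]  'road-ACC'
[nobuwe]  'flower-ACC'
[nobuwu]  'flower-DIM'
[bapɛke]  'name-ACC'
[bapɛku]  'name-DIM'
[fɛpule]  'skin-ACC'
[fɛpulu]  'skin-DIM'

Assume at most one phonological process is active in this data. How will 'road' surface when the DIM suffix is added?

The root 'smoke' surfaces as [filɔtʃe] and [filɔku], with a stem-final [tʃ] ~ [k] alternation.
But 'name' keeps [k] in both environments ([bapɛke], [bapɛku]), so there is no rule changing /k/ to [tʃ] before the ACC suffix.
The underlying segment must be /tʃ/; palato-alveolar /tʃ/ becomes [k] when no front vowel follows, yielding [k] there.
From [bevutʃe] the stem 'road' is /bevutʃ/; when no front vowel follows this yields [bevuku].

[bevuku]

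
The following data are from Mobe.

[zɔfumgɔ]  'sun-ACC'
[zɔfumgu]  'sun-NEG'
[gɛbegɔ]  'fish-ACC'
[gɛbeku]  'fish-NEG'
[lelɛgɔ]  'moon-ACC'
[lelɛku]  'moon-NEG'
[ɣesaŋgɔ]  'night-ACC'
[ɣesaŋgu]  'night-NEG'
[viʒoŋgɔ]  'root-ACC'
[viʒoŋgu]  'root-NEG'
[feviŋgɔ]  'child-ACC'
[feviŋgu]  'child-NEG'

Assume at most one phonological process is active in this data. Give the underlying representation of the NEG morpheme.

The NEG suffix surfaces as [-gu] and [-ku], depending on the final segment of the stem.
The ACC suffix, which begins with [g], is invariant after every stem; so [g] is not altered by any rule here.
So the underlying form is /-ku/, and voiceless stops become voiced after a nasal.

/-ku/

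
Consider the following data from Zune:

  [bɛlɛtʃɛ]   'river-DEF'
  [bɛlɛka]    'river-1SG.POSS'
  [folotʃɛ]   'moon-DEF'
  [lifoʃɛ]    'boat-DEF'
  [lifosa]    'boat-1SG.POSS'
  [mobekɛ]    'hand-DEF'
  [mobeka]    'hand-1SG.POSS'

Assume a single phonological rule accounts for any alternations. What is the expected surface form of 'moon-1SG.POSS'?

In [bɛlɛtʃɛ] and [bɛlɛka] the final segment of 'river' alternates: [tʃ] ~ [k].
But 'hand' keeps [k] in both environments ([mobekɛ], [mobeka]), so there is no rule changing /k/ to [tʃ] before the DEF suffix.
So /tʃ/ is underlying, and a rule of depalatalization — palato-alveolar /tʃ/ and /ʃ/ become [k] and [s] when no front vowel follows — gives [k].
The one attested form of 'moon', [folotʃɛ], shows underlying /folotʃ/. Applying the same rule when no front vowel follows gives [foloka].

[foloka]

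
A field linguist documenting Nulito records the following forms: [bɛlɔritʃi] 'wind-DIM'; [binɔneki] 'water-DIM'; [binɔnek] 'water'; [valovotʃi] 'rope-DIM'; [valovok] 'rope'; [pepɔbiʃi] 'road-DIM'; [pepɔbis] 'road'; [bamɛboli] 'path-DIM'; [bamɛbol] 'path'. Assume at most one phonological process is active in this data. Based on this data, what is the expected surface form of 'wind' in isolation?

[bɛlɔrik]

In [valovotʃi] and [valovok] the final segment of 'rope' alternates: [tʃ] ~ [k].
But 'water' keeps [k] in both environments ([binɔneki], [binɔnek]), so there is no rule changing /k/ to [tʃ] before the DIM suffix.
The underlying segment must be /tʃ/; palato-alveolar /tʃ/ and /ʃ/ become [k] and [s] when no front vowel follows, yielding [k] there.
From [bɛlɔritʃi] the stem 'wind' is /bɛlɔritʃ/; when no front vowel follows this yields [bɛlɔrik].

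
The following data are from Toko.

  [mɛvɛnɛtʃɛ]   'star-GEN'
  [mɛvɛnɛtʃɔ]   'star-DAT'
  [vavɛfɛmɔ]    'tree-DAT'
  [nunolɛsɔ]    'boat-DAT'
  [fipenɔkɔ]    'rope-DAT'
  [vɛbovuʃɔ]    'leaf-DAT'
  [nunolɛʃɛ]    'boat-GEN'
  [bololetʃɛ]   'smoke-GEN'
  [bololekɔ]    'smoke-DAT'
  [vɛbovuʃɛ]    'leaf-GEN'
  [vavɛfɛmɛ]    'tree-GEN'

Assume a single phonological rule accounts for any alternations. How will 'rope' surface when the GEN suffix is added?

[fipenɔtʃɛ]

The root 'smoke' surfaces as [bololekɔ] and [bololetʃɛ], with a stem-final [k] ~ [tʃ] alternation.
But 'star' keeps [tʃ] in both environments ([mɛvɛnɛtʃɔ], [mɛvɛnɛtʃɛ]), so there is no rule changing /tʃ/ to [k] before the DAT suffix.
The alternation reflects palatalization before a front vowel: /k/ and /s/ become palato-alveolar [tʃ] and [ʃ] before a front vowel. /k/ is underlying.
The one attested form of 'rope', [fipenɔkɔ], shows underlying /fipenɔk/. Applying the same rule before a front vowel gives [fipenɔtʃɛ].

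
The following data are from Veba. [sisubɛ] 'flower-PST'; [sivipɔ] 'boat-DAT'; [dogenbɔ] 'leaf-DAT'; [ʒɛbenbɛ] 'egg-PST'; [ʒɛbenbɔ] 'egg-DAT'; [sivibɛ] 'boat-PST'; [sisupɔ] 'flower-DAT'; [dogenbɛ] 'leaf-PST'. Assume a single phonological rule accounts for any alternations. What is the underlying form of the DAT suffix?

The DAT morpheme has two allomorphs, [-bɔ] and [-pɔ].
The PST suffix, which begins with [b], is invariant after every stem; so [b] is not altered by any rule here.
So the underlying form is /-pɔ/, and voiceless stops become voiced after a nasal.

/-pɔ/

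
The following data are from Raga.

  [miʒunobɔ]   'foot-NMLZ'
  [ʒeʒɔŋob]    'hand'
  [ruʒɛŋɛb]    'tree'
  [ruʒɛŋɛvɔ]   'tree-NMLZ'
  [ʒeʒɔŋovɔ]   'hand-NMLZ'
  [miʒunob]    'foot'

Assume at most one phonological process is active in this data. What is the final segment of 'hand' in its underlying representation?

The root 'hand' surfaces as [ʒeʒɔŋob] and [ʒeʒɔŋovɔ], with a stem-final [b] ~ [v] alternation.
The stem 'foot' ([miʒunob], [miʒunobɔ]) shows [b] unchanged in both environments, so [b] cannot be basic with [v] derived before the NMLZ suffix.
The alternation reflects word-final hardening: voiced fricatives become stops word-finally. /v/ is underlying.

/v/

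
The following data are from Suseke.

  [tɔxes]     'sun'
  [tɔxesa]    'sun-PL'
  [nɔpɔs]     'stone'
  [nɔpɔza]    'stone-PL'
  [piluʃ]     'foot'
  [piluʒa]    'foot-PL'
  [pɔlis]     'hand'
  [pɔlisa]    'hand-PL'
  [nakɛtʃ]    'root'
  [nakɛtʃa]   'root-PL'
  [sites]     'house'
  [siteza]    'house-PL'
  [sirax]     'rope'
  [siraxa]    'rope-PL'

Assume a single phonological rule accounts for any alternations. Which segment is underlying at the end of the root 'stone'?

In [nɔpɔs] and [nɔpɔza] the final segment of 'stone' alternates: [s] ~ [z].
But 'hand' keeps [s] in both environments ([pɔlis], [pɔlisa]), so there is no rule changing /s/ to [z] before the PL suffix.
So /z/ is underlying, and a rule of word-final obstruent devoicing — voiced obstruents become voiceless word-finally — gives [s].

/z/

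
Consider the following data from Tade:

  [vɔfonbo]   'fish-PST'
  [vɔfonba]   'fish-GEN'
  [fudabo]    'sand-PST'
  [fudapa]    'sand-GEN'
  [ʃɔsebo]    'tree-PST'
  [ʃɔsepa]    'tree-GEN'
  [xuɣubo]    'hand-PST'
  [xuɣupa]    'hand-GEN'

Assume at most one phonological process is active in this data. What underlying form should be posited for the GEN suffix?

/-pa/

The GEN suffix surfaces as [-ba] and [-pa], depending on the final segment of the stem.
By contrast the PST suffix keeps its initial [b] throughout — that segment must be underlying.
The GEN suffix is therefore /-pa/ underlyingly, with post-nasal voicing: voiceless stops become voiced after a nasal.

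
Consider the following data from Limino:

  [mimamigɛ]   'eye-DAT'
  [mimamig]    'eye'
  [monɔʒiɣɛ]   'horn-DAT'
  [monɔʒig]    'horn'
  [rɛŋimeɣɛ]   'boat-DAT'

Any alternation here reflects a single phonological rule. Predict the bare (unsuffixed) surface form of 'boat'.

[rɛŋimeg]

The root 'horn' surfaces as [monɔʒiɣɛ] and [monɔʒig], with a stem-final [ɣ] ~ [g] alternation.
The stem 'eye' ([mimamigɛ], [mimamig]) shows [g] unchanged in both environments, so [g] cannot be basic with [ɣ] derived before the DAT suffix.
The alternation reflects word-final hardening: voiced fricatives become stops word-finally. /ɣ/ is underlying.
From [rɛŋimeɣɛ] the stem 'boat' is /rɛŋimeɣ/; word-finally this yields [rɛŋimeg].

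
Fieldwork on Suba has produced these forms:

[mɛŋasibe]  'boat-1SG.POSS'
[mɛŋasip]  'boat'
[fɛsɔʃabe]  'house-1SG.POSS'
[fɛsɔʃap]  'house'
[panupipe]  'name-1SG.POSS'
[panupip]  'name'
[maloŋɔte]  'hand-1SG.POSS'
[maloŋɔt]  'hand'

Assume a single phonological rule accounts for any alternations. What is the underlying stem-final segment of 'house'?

/b/

'house' shows [b] ~ [p] at the end of the stem ([fɛsɔʃabe] vs [fɛsɔʃap]).
If /p/ were underlying and a rule turned it into [b] before the 1SG.POSS suffix, 'name' would also alternate; but it has [p] in both [panupipe] and [panupip].
So /b/ is underlying, and a rule of word-final obstruent devoicing — voiced obstruents become voiceless word-finally — gives [p].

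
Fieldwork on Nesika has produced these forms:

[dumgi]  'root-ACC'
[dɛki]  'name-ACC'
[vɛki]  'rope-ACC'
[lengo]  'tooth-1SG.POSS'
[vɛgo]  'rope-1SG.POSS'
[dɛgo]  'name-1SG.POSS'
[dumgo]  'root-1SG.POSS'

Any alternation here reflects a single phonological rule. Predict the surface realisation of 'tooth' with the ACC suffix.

[lengi]

The ACC morpheme has two allomorphs, [-gi] and [-ki].
By contrast the 1SG.POSS suffix keeps its initial [g] throughout — that segment must be underlying.
The ACC suffix is therefore /-ki/ underlyingly, with post-nasal voicing: voiceless stops become voiced after a nasal.
After 'tooth', which ends in a nasal, the suffix surfaces as [-gi], giving [lengi].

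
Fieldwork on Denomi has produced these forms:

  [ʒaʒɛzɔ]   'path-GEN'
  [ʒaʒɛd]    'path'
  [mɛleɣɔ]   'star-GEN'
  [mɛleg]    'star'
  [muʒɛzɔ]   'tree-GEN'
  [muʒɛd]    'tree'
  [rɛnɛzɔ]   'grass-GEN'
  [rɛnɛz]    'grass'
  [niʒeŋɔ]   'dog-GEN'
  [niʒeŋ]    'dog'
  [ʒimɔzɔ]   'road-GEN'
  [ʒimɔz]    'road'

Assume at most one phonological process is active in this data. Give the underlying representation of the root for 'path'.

/ʒaʒɛd/

In [ʒaʒɛzɔ] and [ʒaʒɛd] the final segment of 'path' alternates: [z] ~ [d].
If /z/ were underlying and a rule turned it into [d] in isolation, 'road' would also alternate; but it has [z] in both [ʒimɔzɔ] and [ʒimɔz].
The alternation reflects intervocalic spirantization: voiced stops become fricatives between vowels. /d/ is underlying.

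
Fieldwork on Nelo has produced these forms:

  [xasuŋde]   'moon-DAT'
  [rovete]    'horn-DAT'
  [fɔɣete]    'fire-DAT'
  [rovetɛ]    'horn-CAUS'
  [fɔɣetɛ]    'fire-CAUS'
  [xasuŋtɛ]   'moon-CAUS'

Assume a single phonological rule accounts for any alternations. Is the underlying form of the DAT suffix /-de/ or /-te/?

The DAT suffix surfaces as [-de] and [-te], depending on the final segment of the stem.
By contrast the CAUS suffix keeps its initial [t] throughout — that segment must be underlying.
So the underlying form is /-de/, and voiced stops become voiceless after a vowel.

/-de/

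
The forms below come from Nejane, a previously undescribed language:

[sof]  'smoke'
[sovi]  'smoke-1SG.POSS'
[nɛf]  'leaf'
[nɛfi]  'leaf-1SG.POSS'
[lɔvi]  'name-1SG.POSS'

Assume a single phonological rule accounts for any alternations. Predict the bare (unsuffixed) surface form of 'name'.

In [sof] and [sovi] the final segment of 'smoke' alternates: [f] ~ [v].
Compare 'leaf', with invariant [f] in [nɛf] and [nɛfi]: an analysis with underlying /f/ and a rule producing [v] before the 1SG.POSS suffix would wrongly predict alternation here too.
Therefore /v/ is basic and [f] is derived by word-final obstruent devoicing (voiced obstruents become voiceless word-finally).
The one attested form of 'name', [lɔvi], shows underlying /lɔv/. Applying the same rule word-finally gives [lɔf].

[lɔf]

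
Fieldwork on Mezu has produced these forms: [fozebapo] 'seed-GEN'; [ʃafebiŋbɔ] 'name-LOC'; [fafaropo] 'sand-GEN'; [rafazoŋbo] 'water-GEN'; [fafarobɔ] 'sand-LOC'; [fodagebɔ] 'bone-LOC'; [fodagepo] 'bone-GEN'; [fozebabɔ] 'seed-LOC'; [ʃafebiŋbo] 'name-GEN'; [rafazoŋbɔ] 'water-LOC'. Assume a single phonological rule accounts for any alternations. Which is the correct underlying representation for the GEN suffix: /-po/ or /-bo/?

The GEN morpheme has two allomorphs, [-bo] and [-po].
By contrast the LOC suffix keeps its initial [b] throughout — that segment must be underlying.
So the underlying form is /-po/, and voiceless stops become voiced after a nasal.

/-po/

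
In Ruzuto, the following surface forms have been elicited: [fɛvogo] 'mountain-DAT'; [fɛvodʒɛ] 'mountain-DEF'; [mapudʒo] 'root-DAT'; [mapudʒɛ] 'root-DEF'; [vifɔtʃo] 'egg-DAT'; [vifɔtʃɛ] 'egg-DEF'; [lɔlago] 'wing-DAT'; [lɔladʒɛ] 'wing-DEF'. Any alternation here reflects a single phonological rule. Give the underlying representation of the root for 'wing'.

/lɔlag/

The stem for 'wing' ends in [g] in [lɔlago] but [dʒ] in [lɔladʒɛ].
But 'root' keeps [dʒ] in both environments ([mapudʒo], [mapudʒɛ]), so there is no rule changing /dʒ/ to [g] before the DAT suffix.
The underlying segment must be /g/; /g/ becomes palato-alveolar [dʒ] before a front vowel, yielding [dʒ] there.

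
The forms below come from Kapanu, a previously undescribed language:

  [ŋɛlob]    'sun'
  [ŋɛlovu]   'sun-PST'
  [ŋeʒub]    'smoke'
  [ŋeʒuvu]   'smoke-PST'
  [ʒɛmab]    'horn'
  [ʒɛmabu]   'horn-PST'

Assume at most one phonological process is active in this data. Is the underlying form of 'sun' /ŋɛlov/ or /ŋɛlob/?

/ŋɛlov/

The stem for 'sun' ends in [b] in [ŋɛlob] but [v] in [ŋɛlovu].
But 'horn' keeps [b] in both environments ([ʒɛmab], [ʒɛmabu]), so there is no rule changing /b/ to [v] before the PST suffix.
The alternation reflects word-final hardening: voiced fricatives become stops word-finally. /v/ is underlying.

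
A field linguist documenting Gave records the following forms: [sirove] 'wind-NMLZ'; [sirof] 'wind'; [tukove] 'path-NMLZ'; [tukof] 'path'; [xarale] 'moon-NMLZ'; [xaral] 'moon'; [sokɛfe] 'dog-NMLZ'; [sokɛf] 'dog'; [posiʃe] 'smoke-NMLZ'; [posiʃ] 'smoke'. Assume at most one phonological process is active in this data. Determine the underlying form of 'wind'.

'wind' shows [v] ~ [f] at the end of the stem ([sirove] vs [sirof]).
But 'dog' keeps [f] in both environments ([sokɛfe], [sokɛf]), so there is no rule changing /f/ to [v] before the NMLZ suffix.
The alternation reflects word-final obstruent devoicing: voiced obstruents become voiceless word-finally. /v/ is underlying.

/sirov/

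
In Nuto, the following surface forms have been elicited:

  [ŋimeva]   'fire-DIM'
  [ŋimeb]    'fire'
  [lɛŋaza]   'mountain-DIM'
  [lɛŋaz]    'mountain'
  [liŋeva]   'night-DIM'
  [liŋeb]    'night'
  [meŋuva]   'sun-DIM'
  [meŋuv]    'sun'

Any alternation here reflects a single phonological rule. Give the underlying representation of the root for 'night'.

/liŋeb/

In [liŋeva] and [liŋeb] the final segment of 'night' alternates: [v] ~ [b].
Compare 'sun', with invariant [v] in [meŋuva] and [meŋuv]: an analysis with underlying /v/ and a rule producing [b] in isolation would wrongly predict alternation here too.
The alternation reflects intervocalic spirantization: voiced stops become fricatives between vowels. /b/ is underlying.
The underlying form of 'night' is therefore /liŋeb/.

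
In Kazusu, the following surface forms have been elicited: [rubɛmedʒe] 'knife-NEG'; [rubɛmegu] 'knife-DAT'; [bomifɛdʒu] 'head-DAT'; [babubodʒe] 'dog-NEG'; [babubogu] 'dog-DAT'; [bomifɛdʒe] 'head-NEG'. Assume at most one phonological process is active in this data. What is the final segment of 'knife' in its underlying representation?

/g/

The root 'knife' surfaces as [rubɛmedʒe] and [rubɛmegu], with a stem-final [dʒ] ~ [g] alternation.
But 'head' keeps [dʒ] in both environments ([bomifɛdʒe], [bomifɛdʒu]), so there is no rule changing /dʒ/ to [g] before the DAT suffix.
So /g/ is underlying, and a rule of palatalization before a front vowel — /g/ becomes palato-alveolar [dʒ] before a front vowel — gives [dʒ].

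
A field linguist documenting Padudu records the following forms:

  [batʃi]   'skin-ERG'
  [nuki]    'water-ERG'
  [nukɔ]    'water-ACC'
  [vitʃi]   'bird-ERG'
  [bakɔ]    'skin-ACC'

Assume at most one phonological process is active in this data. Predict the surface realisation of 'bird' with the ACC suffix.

[vikɔ]

The root 'skin' surfaces as [bakɔ] and [batʃi], with a stem-final [k] ~ [tʃ] alternation.
But 'water' keeps [k] in both environments ([nukɔ], [nuki]), so there is no rule changing /k/ to [tʃ] before the ERG suffix.
The underlying segment must be /tʃ/; palato-alveolar /tʃ/ becomes [k] when no front vowel follows, yielding [k] there.
The one attested form of 'bird', [vitʃi], shows underlying /vitʃ/. Applying the same rule when no front vowel follows gives [vikɔ].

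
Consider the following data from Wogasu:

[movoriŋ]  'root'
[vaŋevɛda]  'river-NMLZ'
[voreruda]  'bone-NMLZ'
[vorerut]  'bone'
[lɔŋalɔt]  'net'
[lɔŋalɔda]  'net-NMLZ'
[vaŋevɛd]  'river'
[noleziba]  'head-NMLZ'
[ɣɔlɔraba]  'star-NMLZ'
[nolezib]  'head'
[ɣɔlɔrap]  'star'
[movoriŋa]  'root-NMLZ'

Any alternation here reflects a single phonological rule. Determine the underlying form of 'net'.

The root 'net' surfaces as [lɔŋalɔda] and [lɔŋalɔt], with a stem-final [d] ~ [t] alternation.
If /d/ were underlying and a rule turned it into [t] in isolation, 'river' would also alternate; but it has [d] in both [vaŋevɛda] and [vaŋevɛd].
The underlying segment must be /t/; voiceless stops become voiced between vowels, yielding [d] there.

/lɔŋalɔt/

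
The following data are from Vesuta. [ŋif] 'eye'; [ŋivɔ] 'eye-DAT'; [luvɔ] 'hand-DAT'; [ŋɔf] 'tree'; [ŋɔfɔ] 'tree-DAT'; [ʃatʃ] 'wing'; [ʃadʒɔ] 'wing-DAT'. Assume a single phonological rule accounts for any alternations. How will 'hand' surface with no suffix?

[luf]

The stem for 'eye' ends in [f] in [ŋif] but [v] in [ŋivɔ].
But 'tree' keeps [f] in both environments ([ŋɔf], [ŋɔfɔ]), so there is no rule changing /f/ to [v] before the DAT suffix.
So /v/ is underlying, and a rule of word-final obstruent devoicing — voiced obstruents become voiceless word-finally — gives [f].
From [luvɔ] the stem 'hand' is /luv/; word-finally this yields [luf].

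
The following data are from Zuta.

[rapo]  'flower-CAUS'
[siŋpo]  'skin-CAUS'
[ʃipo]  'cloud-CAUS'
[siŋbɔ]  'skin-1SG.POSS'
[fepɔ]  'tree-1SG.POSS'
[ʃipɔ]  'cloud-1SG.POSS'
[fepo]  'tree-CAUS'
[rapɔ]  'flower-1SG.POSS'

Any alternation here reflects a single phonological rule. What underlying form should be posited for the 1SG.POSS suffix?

The 1SG.POSS morpheme has two allomorphs, [-bɔ] and [-pɔ].
By contrast the CAUS suffix keeps its initial [p] throughout — that segment must be underlying.
The 1SG.POSS suffix is therefore /-bɔ/ underlyingly, with post-vocalic devoicing: voiced stops become voiceless after a vowel.

/-bɔ/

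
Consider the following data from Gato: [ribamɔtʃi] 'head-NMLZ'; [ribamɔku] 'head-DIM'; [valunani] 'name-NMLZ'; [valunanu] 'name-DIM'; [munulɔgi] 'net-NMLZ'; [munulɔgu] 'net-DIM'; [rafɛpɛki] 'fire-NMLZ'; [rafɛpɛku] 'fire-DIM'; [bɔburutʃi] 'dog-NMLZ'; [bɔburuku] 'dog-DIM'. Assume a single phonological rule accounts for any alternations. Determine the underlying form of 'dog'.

/bɔburutʃ/

The root 'dog' surfaces as [bɔburutʃi] and [bɔburuku], with a stem-final [tʃ] ~ [k] alternation.
Compare 'fire', with invariant [k] in [rafɛpɛki] and [rafɛpɛku]: an analysis with underlying /k/ and a rule producing [tʃ] before the NMLZ suffix would wrongly predict alternation here too.
The underlying segment must be /tʃ/; palato-alveolar /tʃ/ becomes [k] when no front vowel follows, yielding [k] there.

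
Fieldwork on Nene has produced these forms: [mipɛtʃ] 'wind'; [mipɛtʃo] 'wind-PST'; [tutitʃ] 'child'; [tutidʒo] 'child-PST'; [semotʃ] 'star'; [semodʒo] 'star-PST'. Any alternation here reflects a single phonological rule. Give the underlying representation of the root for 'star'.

/semodʒ/

The stem for 'star' ends in [tʃ] in [semotʃ] but [dʒ] in [semodʒo].
Compare 'wind', with invariant [tʃ] in [mipɛtʃ] and [mipɛtʃo]: an analysis with underlying /tʃ/ and a rule producing [dʒ] before the PST suffix would wrongly predict alternation here too.
The underlying segment must be /dʒ/; voiced obstruents become voiceless word-finally, yielding [tʃ] there.
So 'star' = /semodʒ/.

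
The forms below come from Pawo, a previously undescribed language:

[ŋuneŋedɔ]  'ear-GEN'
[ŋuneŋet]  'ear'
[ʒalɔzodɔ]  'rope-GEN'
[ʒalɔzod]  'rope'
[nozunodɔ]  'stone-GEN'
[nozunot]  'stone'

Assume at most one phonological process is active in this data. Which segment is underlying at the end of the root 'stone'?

/t/

'stone' shows [d] ~ [t] at the end of the stem ([nozunodɔ] vs [nozunot]).
But 'rope' keeps [d] in both environments ([ʒalɔzodɔ], [ʒalɔzod]), so there is no rule changing /d/ to [t] in isolation.
So /t/ is underlying, and a rule of intervocalic voicing — voiceless stops become voiced between vowels — gives [d].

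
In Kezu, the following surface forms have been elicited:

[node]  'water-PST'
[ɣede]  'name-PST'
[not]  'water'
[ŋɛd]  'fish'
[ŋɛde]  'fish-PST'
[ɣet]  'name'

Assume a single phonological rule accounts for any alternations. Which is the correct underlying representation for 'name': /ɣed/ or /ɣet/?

/ɣet/

'name' shows [d] ~ [t] at the end of the stem ([ɣede] vs [ɣet]).
If /d/ were underlying and a rule turned it into [t] in isolation, 'fish' would also alternate; but it has [d] in both [ŋɛde] and [ŋɛd].
The underlying segment must be /t/; voiceless stops become voiced between vowels, yielding [d] there.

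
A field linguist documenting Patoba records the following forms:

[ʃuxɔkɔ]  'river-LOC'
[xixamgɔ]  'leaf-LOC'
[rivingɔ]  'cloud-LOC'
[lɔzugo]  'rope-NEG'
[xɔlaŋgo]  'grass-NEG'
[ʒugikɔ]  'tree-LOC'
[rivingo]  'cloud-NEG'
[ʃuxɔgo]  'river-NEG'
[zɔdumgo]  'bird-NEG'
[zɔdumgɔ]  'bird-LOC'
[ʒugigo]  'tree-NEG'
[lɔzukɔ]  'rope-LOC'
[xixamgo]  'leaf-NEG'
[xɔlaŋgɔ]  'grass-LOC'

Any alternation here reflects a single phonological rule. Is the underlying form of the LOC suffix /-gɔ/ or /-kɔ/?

/-kɔ/

The LOC suffix surfaces as [-gɔ] and [-kɔ], depending on the final segment of the stem.
By contrast the NEG suffix keeps its initial [g] throughout — that segment must be underlying.
So the underlying form is /-kɔ/, and voiceless stops become voiced after a nasal.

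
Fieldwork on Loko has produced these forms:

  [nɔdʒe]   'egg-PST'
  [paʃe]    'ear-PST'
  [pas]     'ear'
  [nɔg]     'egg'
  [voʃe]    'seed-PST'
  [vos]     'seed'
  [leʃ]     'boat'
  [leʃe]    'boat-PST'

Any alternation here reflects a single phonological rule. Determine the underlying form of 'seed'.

/vos/

The stem for 'seed' ends in [s] in [vos] but [ʃ] in [voʃe].
Compare 'boat', with invariant [ʃ] in [leʃ] and [leʃe]: an analysis with underlying /ʃ/ and a rule producing [s] in isolation would wrongly predict alternation here too.
Therefore /s/ is basic and [ʃ] is derived by palatalization before a front vowel (/g/ and /s/ become palato-alveolar [dʒ] and [ʃ] before a front vowel).
The underlying form of 'seed' is therefore /vos/.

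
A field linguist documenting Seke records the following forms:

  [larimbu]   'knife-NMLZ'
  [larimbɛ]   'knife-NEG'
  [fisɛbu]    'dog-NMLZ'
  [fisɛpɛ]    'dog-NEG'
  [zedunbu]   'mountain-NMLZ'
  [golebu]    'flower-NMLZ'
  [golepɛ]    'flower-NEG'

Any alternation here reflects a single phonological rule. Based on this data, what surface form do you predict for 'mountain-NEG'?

The NEG morpheme has two allomorphs, [-bɛ] and [-pɛ].
By contrast the NMLZ suffix keeps its initial [b] throughout — that segment must be underlying.
So the underlying form is /-pɛ/, and voiceless stops become voiced after a nasal.
After 'mountain', which ends in a nasal, the suffix surfaces as [-bɛ], giving [zedunbɛ].

[zedunbɛ]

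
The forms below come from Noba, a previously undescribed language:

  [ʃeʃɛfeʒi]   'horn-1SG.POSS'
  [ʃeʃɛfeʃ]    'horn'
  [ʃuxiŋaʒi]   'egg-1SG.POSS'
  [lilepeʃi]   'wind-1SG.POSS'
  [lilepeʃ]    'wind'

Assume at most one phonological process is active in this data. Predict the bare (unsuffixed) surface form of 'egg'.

[ʃuxiŋaʃ]

The root 'horn' surfaces as [ʃeʃɛfeʒi] and [ʃeʃɛfeʃ], with a stem-final [ʒ] ~ [ʃ] alternation.
Compare 'wind', with invariant [ʃ] in [lilepeʃi] and [lilepeʃ]: an analysis with underlying /ʃ/ and a rule producing [ʒ] before the 1SG.POSS suffix would wrongly predict alternation here too.
Therefore /ʒ/ is basic and [ʃ] is derived by word-final obstruent devoicing (voiced obstruents become voiceless word-finally).
From [ʃuxiŋaʒi] the stem 'egg' is /ʃuxiŋaʒ/; word-finally this yields [ʃuxiŋaʃ].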